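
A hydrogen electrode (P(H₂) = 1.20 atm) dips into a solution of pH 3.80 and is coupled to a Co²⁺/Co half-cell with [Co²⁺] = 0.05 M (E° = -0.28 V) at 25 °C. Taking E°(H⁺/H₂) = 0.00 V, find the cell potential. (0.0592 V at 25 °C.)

The hydrogen couple is the cathode, so E°_cell = 0.28 V; n = 2.
[H⁺] = 10^(−3.80) = 1.6 × 10^-4 M, and Q = [Co²⁺]·P(H₂) / [H⁺]^2 = 2.39 × 10^6.
E = E° − (0.0592/2) log Q = 0.28 − (0.0592/2)(6.378) = 0.091 V.

0.091 V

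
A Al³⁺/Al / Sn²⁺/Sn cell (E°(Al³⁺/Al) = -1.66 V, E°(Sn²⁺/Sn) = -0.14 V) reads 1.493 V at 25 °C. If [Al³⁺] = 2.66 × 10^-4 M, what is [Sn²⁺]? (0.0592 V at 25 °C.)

From the Nernst equation, log Q = n(E° − E)/0.0592 = 6(1.52 − 1.493)/0.0592 = 2.736, so Q = 545.
With Q = [Al³⁺]^2/[Sn²⁺]^3 and the known concentrations, [Sn²⁺]^3 in the denominator gives [Sn²⁺] = 5.1 × 10^-4 M.

5.1 × 10^-4 M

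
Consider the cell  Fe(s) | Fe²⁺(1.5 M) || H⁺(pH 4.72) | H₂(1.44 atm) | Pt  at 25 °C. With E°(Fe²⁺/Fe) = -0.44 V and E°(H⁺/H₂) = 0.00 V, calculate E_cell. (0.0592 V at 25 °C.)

The hydrogen couple is the cathode, so E°_cell = 0.44 V; n = 2.
[H⁺] = 10^(−4.72) = 1.9 × 10^-5 M, and Q = [Fe²⁺]·P(H₂) / [H⁺]^2 = 5.95 × 10^9.
E = E° − (0.0592/2) log Q = 0.44 − (0.0592/2)(9.774) = 0.151 V.

0.15 V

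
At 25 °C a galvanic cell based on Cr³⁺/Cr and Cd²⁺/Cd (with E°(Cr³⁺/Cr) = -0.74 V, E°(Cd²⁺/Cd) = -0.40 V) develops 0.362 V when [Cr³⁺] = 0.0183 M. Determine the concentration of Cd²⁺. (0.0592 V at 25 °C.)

From the Nernst equation, log Q = n(E° − E)/0.0592 = 6(0.34 − 0.362)/0.0592 = -2.230, so Q = 0.00589.
With Q = [Cr³⁺]^2/[Cd²⁺]^3 and the known concentrations, [Cd²⁺]^3 in the denominator gives [Cd²⁺] = 0.38 M.

0.38 M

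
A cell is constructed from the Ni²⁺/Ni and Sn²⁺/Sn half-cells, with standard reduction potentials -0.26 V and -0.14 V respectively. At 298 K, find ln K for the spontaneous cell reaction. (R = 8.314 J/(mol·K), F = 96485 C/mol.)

E°_cell = -0.14 − (-0.26) = 0.12 V, with n = 2 electrons transferred.
At equilibrium E = 0, so the Nernst equation gives ln K = nFE°/RT = (2)(96485)(0.12)/((8.314)(298)) = 9.35.

ln K = 9.3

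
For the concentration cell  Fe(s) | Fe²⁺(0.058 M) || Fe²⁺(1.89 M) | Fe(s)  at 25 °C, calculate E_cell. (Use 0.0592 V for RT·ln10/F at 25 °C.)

Both half-cells are Fe²⁺/Fe, so E°_cell = 0. The concentrated side is the cathode; the cell reaction moves Fe²⁺ from high to low concentration with n = 2.
Q = [Fe²⁺]_dilute/[Fe²⁺]_conc = 0.058/1.89 = 0.0307.
E = 0 − (0.0592/2) log Q = −(0.0592/2)(-1.513) = 0.0448 V.

0.045 V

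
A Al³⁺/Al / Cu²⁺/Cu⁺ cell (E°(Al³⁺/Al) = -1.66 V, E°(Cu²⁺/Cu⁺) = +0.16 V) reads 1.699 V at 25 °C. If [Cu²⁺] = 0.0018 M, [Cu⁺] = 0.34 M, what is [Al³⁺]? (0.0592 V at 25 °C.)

0.2 M

From the Nernst equation, log Q = n(E° − E)/0.0592 = 3(1.82 − 1.699)/0.0592 = 6.132, so Q = 1.35 × 10^6.
With Q = [Al³⁺]·[Cu⁺]^3/[Cu²⁺]^3 and the known concentrations, [Al³⁺] in the numerator gives [Al³⁺] = 0.2 M.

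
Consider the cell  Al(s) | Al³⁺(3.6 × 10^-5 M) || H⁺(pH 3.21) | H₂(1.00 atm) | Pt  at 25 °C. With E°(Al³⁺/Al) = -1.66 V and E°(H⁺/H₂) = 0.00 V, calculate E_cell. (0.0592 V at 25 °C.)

The hydrogen couple is the cathode, so E°_cell = 1.66 V; n = 6.
[H⁺] = 10^(−3.21) = 6.2 × 10^-4 M, and Q = [Al³⁺]^2·P(H₂)^3 / [H⁺]^6 = 2.36 × 10^10.
E = E° − (0.0592/6) log Q = 1.66 − (0.0592/6)(10.373) = 1.558 V.

1.56 V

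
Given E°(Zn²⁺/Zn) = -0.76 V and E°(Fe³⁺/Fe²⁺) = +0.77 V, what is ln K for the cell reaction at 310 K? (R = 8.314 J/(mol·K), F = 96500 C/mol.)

E°_cell = +0.77 − (-0.76) = 1.53 V, with n = 2 electrons transferred.
At equilibrium E = 0, so the Nernst equation gives ln K = nFE°/RT = (2)(96500)(1.53)/((8.314)(310)) = 114.57.

ln K = 114.6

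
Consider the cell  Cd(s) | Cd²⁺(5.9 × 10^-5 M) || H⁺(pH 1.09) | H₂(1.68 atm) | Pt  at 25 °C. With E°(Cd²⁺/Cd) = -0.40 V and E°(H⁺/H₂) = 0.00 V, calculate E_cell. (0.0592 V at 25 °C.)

0.45 V

The hydrogen couple is the cathode, so E°_cell = 0.40 V; n = 2.
[H⁺] = 10^(−1.09) = 0.081 M, and Q = [Cd²⁺]·P(H₂) / [H⁺]^2 = 0.0150.
E = E° − (0.0592/2) log Q = 0.40 − (0.0592/2)(-1.824) = 0.454 V.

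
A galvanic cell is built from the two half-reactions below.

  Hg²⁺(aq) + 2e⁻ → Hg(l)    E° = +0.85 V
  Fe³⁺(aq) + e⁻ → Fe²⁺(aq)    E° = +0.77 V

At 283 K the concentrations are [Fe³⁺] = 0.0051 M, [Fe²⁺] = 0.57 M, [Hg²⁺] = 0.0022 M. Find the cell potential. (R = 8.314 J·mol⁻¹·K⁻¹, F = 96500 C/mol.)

The Hg²⁺/Hg couple has the higher reduction potential and acts as the cathode, so E°_cell = +0.85 − (+0.77) = 0.08 V.
Balancing electrons gives n = 2; the reaction quotient is Q = [Fe³⁺]^2/([Fe²⁺]^2·[Hg²⁺]) = 0.0364.
E = E° − (RT/nF) ln Q = 0.08 − (8.314×283)/(2×96500) × (-3.313) = 0.080 + 0.040 = 0.120 V.

0.120 V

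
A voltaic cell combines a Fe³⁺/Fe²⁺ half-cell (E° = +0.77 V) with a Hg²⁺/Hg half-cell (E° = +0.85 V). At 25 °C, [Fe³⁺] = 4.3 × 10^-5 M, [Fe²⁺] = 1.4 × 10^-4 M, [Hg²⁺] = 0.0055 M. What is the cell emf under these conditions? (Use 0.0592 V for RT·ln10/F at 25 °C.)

The Hg²⁺/Hg couple has the higher reduction potential and acts as the cathode, so E°_cell = +0.85 − (+0.77) = 0.08 V.
Balancing electrons gives n = 2; the reaction quotient is Q = [Fe³⁺]^2/([Fe²⁺]^2·[Hg²⁺]) = 17.2.
At 25 °C, E = E° − (0.0592/n) log Q = 0.08 − (0.0592/2)(1.234) = 0.080 − 0.037 = 0.043 V.

0.043 V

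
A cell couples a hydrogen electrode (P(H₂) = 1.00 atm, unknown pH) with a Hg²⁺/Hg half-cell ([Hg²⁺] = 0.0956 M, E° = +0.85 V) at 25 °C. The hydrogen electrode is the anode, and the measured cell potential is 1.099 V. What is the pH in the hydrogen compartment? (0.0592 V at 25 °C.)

E°_cell = 0.85 V and n = 2.
log Q = n(E° − E)/0.0592 = 2×(0.85 − 1.099)/0.0592 = -8.412.
With Q = [H⁺]^2 / ([Hg²⁺]·P(H₂)), solving for [H⁺] gives log[H⁺] = -4.716, so pH = 4.72.

pH = 4.72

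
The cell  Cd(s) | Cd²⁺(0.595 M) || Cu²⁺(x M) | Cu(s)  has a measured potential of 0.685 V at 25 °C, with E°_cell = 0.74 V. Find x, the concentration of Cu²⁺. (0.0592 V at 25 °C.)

From the Nernst equation, log Q = n(E° − E)/0.0592 = 2(0.74 − 0.685)/0.0592 = 1.858, so Q = 72.1.
With Q = [Cd²⁺]/[Cu²⁺] and the known concentrations, [Cu²⁺] in the denominator gives [Cu²⁺] = 0.0082 M.

0.0082 M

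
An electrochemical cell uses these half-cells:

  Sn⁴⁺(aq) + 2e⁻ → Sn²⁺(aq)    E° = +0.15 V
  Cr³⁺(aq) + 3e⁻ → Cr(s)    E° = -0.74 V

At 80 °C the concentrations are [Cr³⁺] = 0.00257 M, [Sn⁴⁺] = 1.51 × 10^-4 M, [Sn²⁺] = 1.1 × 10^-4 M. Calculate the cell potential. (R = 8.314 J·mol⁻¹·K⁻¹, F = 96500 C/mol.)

The Sn⁴⁺/Sn²⁺ couple has the higher reduction potential and acts as the cathode, so E°_cell = +0.15 − (-0.74) = 0.89 V.
Balancing electrons gives n = 6; the reaction quotient is Q = [Cr³⁺]^2·[Sn²⁺]^3/[Sn⁴⁺]^3 = 2.55 × 10^-6.
E = E° − (RT/nF) ln Q = 0.89 − (8.314×353)/(6×96500) × (-12.878) = 0.890 + 0.065 = 0.955 V.

0.955 V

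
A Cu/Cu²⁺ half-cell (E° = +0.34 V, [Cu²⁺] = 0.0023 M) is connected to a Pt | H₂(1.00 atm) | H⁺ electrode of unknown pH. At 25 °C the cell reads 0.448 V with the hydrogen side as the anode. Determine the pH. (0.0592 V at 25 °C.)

E°_cell = 0.34 V and n = 2.
log Q = n(E° − E)/0.0592 = 2×(0.34 − 0.448)/0.0592 = -3.649.
With Q = [H⁺]^2 / ([Cu²⁺]·P(H₂)), solving for [H⁺] gives log[H⁺] = -3.143, so pH = 3.14.

pH = 3.14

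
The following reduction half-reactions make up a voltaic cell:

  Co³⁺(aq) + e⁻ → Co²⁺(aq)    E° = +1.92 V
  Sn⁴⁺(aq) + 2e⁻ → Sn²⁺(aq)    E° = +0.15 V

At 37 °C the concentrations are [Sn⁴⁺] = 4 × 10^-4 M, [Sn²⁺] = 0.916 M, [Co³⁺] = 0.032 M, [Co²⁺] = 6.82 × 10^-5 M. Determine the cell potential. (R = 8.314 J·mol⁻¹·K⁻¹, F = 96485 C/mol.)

The Co³⁺/Co²⁺ couple has the higher reduction potential and acts as the cathode, so E°_cell = +1.92 − (+0.15) = 1.77 V.
Balancing electrons gives n = 2; the reaction quotient is Q = [Sn⁴⁺]·[Co²⁺]^2/([Sn²⁺]·[Co³⁺]^2) = 1.98 × 10^-9.
E = E° − (RT/nF) ln Q = 1.77 − (8.314×310)/(2×96485) × (-20.038) = 1.770 + 0.268 = 2.038 V.

2.04 V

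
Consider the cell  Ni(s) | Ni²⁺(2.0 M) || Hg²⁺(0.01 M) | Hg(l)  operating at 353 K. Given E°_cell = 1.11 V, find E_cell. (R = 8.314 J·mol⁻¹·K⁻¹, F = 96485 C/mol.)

1.03 V

Balancing electrons gives n = 2; the reaction quotient is Q = [Ni²⁺]/[Hg²⁺] = 200.
E = E° − (RT/nF) ln Q = 1.11 − (8.314×353)/(2×96485) × (5.298) = 1.110 − 0.081 = 1.029 V.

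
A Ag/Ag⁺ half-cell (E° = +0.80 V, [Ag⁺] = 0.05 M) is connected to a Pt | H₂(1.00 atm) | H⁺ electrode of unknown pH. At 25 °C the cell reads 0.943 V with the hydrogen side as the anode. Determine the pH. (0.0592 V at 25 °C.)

pH = 3.72

E°_cell = 0.80 V and n = 2.
log Q = n(E° − E)/0.0592 = 2×(0.80 − 0.943)/0.0592 = -4.831.
With Q = [H⁺]^2 / ([Ag⁺]^2·P(H₂)), solving for [H⁺] gives log[H⁺] = -3.717, so pH = 3.72.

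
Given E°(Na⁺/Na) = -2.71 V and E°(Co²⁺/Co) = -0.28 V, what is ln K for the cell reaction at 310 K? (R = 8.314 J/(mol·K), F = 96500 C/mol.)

ln K = 182.0

E°_cell = -0.28 − (-2.71) = 2.43 V, with n = 2 electrons transferred.
At equilibrium E = 0, so the Nernst equation gives ln K = nFE°/RT = (2)(96500)(2.43)/((8.314)(310)) = 181.97.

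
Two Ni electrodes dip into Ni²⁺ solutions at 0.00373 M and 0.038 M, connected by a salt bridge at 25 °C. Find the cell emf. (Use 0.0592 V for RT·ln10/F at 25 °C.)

0.030 V

Both half-cells are Ni²⁺/Ni, so E°_cell = 0. The concentrated side is the cathode; the cell reaction moves Ni²⁺ from high to low concentration with n = 2.
Q = [Ni²⁺]_dilute/[Ni²⁺]_conc = 0.00373/0.038 = 0.0982.
E = 0 − (0.0592/2) log Q = −(0.0592/2)(-1.008) = 0.0298 V.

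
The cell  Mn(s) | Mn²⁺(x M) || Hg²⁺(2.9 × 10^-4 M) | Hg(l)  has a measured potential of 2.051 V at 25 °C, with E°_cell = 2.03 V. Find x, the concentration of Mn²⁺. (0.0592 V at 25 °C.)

5.7 × 10^-5 M

From the Nernst equation, log Q = n(E° − E)/0.0592 = 2(2.03 − 2.051)/0.0592 = -0.709, so Q = 0.195.
With Q = [Mn²⁺]/[Hg²⁺] and the known concentrations, [Mn²⁺] in the numerator gives [Mn²⁺] = 5.7 × 10^-5 M.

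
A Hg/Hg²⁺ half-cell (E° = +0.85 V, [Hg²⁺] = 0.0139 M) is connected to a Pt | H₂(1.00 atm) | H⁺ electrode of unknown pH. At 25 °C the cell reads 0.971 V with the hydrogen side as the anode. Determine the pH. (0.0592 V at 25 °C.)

E°_cell = 0.85 V and n = 2.
log Q = n(E° − E)/0.0592 = 2×(0.85 − 0.971)/0.0592 = -4.088.
With Q = [H⁺]^2 / ([Hg²⁺]·P(H₂)), solving for [H⁺] gives log[H⁺] = -2.972, so pH = 2.97.

pH = 2.97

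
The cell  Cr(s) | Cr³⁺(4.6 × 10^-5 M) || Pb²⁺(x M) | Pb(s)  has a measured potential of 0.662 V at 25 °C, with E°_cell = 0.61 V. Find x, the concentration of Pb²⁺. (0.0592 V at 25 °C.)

0.073 M

From the Nernst equation, log Q = n(E° − E)/0.0592 = 6(0.61 − 0.662)/0.0592 = -5.270, so Q = 5.37 × 10^-6.
With Q = [Cr³⁺]^2/[Pb²⁺]^3 and the known concentrations, [Pb²⁺]^3 in the denominator gives [Pb²⁺] = 0.073 M.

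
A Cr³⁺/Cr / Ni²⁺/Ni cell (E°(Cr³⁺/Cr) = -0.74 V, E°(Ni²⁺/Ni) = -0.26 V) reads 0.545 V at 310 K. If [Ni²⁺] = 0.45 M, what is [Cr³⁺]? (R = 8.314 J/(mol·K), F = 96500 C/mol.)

From the Nernst equation, ln Q = nF(E° − E)/RT = 6×96500×(0.48 − 0.545)/(8.314×310) = -14.602, so Q = 4.55 × 10^-7.
With Q = [Cr³⁺]^2/[Ni²⁺]^3 and the known concentrations, [Cr³⁺]^2 in the numerator gives [Cr³⁺] = 2 × 10^-4 M.

2 × 10^-4 M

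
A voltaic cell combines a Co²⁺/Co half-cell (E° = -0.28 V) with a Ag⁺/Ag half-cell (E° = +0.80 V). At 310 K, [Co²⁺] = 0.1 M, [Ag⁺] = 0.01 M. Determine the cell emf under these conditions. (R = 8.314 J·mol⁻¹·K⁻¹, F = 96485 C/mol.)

0.988 V

The Ag⁺/Ag couple has the higher reduction potential and acts as the cathode, so E°_cell = +0.80 − (-0.28) = 1.08 V.
Balancing electrons gives n = 2; the reaction quotient is Q = [Co²⁺]/[Ag⁺]^2 = 1000.
E = E° − (RT/nF) ln Q = 1.08 − (8.314×310)/(2×96485) × (6.908) = 1.080 − 0.092 = 0.988 V.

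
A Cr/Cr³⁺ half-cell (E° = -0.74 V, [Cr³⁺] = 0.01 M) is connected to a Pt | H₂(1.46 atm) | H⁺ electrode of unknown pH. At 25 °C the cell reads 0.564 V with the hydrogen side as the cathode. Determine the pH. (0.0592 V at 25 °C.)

pH = 3.56

E°_cell = 0.74 V and n = 6.
log Q = n(E° − E)/0.0592 = 6×(0.74 − 0.564)/0.0592 = 17.838.
With Q = [Cr³⁺]^2·P(H₂)^3 / [H⁺]^6, solving for [H⁺] gives log[H⁺] = -3.557, so pH = 3.56.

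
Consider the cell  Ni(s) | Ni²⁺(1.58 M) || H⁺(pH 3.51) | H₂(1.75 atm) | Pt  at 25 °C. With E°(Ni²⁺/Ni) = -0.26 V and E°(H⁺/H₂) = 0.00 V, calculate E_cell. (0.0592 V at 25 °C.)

0.039 V

The hydrogen couple is the cathode, so E°_cell = 0.26 V; n = 2.
[H⁺] = 10^(−3.51) = 3.1 × 10^-4 M, and Q = [Ni²⁺]·P(H₂) / [H⁺]^2 = 2.9 × 10^7.
E = E° − (0.0592/2) log Q = 0.26 − (0.0592/2)(7.462) = 0.039 V.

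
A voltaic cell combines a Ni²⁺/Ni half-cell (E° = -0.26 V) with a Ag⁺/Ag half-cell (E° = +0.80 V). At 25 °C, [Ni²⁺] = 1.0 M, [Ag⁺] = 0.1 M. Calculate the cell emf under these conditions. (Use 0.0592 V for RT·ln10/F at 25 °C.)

1.00 V

The Ag⁺/Ag couple has the higher reduction potential and acts as the cathode, so E°_cell = +0.80 − (-0.26) = 1.06 V.
Balancing electrons gives n = 2; the reaction quotient is Q = [Ni²⁺]/[Ag⁺]^2 = 100.
At 25 °C, E = E° − (0.0592/n) log Q = 1.06 − (0.0592/2)(2.000) = 1.060 − 0.059 = 1.001 V.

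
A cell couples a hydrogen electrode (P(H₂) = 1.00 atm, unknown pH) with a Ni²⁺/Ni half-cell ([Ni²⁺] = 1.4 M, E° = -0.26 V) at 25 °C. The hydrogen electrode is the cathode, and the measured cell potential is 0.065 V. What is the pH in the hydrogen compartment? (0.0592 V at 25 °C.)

E°_cell = 0.26 V and n = 2.
log Q = n(E° − E)/0.0592 = 2×(0.26 − 0.065)/0.0592 = 6.588.
With Q = [Ni²⁺]·P(H₂) / [H⁺]^2, solving for [H⁺] gives log[H⁺] = -3.221, so pH = 3.22.

pH = 3.22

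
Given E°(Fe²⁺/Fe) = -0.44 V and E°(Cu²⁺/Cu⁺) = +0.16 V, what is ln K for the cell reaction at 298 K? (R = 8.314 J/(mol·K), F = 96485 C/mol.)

ln K = 46.7

E°_cell = +0.16 − (-0.44) = 0.60 V, with n = 2 electrons transferred.
At equilibrium E = 0, so the Nernst equation gives ln K = nFE°/RT = (2)(96485)(0.60)/((8.314)(298)) = 46.73.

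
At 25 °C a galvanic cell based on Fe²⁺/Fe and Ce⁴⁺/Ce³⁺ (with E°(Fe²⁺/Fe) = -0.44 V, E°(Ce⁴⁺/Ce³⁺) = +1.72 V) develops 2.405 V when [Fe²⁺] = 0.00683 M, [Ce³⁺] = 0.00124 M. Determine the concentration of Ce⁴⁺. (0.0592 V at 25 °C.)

From the Nernst equation, log Q = n(E° − E)/0.0592 = 2(2.16 − 2.405)/0.0592 = -8.277, so Q = 5.28 × 10^-9.
With Q = [Fe²⁺]·[Ce³⁺]^2/[Ce⁴⁺]^2 and the known concentrations, [Ce⁴⁺]^2 in the denominator gives [Ce⁴⁺] = 1.4 M.

1.4 M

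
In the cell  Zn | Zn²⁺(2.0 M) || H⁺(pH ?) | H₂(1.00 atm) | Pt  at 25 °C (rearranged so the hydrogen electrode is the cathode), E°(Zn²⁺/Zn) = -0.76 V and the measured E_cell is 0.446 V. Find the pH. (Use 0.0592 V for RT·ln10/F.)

pH = 5.15

E°_cell = 0.76 V and n = 2.
log Q = n(E° − E)/0.0592 = 2×(0.76 − 0.446)/0.0592 = 10.608.
With Q = [Zn²⁺]·P(H₂) / [H⁺]^2, solving for [H⁺] gives log[H⁺] = -5.154, so pH = 5.15.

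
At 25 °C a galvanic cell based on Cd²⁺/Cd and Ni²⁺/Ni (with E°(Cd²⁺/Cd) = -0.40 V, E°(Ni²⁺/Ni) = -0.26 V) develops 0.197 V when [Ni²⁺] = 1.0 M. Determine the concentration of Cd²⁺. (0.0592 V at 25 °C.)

0.012 M

From the Nernst equation, log Q = n(E° − E)/0.0592 = 2(0.14 − 0.197)/0.0592 = -1.926, so Q = 0.0119.
With Q = [Cd²⁺]/[Ni²⁺] and the known concentrations, [Cd²⁺] in the numerator gives [Cd²⁺] = 0.012 M.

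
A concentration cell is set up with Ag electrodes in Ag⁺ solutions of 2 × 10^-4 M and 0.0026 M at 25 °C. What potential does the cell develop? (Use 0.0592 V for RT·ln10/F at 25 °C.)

0.066 V

Both half-cells are Ag⁺/Ag, so E°_cell = 0. The concentrated side is the cathode; the cell reaction moves Ag⁺ from high to low concentration with n = 1.
Q = [Ag⁺]_dilute/[Ag⁺]_conc = 2 × 10^-4/0.0026 = 0.0769.
E = 0 − (0.0592/1) log Q = −(0.0592/1)(-1.114) = 0.0659 V.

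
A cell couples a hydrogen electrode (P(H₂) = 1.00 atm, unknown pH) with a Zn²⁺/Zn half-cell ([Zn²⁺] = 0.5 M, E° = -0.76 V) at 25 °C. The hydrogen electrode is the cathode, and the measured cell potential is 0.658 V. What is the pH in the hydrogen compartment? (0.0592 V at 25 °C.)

pH = 1.87

E°_cell = 0.76 V and n = 2.
log Q = n(E° − E)/0.0592 = 2×(0.76 − 0.658)/0.0592 = 3.446.
With Q = [Zn²⁺]·P(H₂) / [H⁺]^2, solving for [H⁺] gives log[H⁺] = -1.873, so pH = 1.87.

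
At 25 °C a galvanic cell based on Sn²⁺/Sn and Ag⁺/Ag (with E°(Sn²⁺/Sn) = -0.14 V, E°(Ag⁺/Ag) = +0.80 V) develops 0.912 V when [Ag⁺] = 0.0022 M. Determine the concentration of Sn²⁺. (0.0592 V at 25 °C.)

4.3 × 10^-5 M

From the Nernst equation, log Q = n(E° − E)/0.0592 = 2(0.94 − 0.912)/0.0592 = 0.946, so Q = 8.83.
With Q = [Sn²⁺]/[Ag⁺]^2 and the known concentrations, [Sn²⁺] in the numerator gives [Sn²⁺] = 4.3 × 10^-5 M.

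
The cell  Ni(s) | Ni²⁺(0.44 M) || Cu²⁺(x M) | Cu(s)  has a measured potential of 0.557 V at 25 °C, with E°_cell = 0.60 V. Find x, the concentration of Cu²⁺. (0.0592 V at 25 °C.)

From the Nernst equation, log Q = n(E° − E)/0.0592 = 2(0.60 − 0.557)/0.0592 = 1.453, so Q = 28.4.
With Q = [Ni²⁺]/[Cu²⁺] and the known concentrations, [Cu²⁺] in the denominator gives [Cu²⁺] = 0.016 M.

0.016 M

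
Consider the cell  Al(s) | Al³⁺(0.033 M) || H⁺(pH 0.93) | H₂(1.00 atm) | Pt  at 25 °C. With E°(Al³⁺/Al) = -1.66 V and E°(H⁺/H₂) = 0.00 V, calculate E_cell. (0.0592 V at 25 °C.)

1.63 V

The hydrogen couple is the cathode, so E°_cell = 1.66 V; n = 6.
[H⁺] = 10^(−0.93) = 0.12 M, and Q = [Al³⁺]^2·P(H₂)^3 / [H⁺]^6 = 414.
E = E° − (0.0592/6) log Q = 1.66 − (0.0592/6)(2.617) = 1.634 V.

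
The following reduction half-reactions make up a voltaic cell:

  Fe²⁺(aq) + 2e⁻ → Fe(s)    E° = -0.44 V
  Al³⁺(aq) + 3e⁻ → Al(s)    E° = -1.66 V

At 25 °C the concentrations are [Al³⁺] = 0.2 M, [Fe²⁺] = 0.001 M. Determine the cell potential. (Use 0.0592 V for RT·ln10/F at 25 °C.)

1.14 V

The Fe²⁺/Fe couple has the higher reduction potential and acts as the cathode, so E°_cell = -0.44 − (-1.66) = 1.22 V.
Balancing electrons gives n = 6; the reaction quotient is Q = [Al³⁺]^2/[Fe²⁺]^3 = 4 × 10^7.
At 25 °C, E = E° − (0.0592/n) log Q = 1.22 − (0.0592/6)(7.602) = 1.220 − 0.075 = 1.145 V.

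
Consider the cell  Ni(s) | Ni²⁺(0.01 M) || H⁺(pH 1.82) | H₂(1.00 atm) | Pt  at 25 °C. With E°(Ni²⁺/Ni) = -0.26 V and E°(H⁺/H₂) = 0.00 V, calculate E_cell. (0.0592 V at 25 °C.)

The hydrogen couple is the cathode, so E°_cell = 0.26 V; n = 2.
[H⁺] = 10^(−1.82) = 0.015 M, and Q = [Ni²⁺]·P(H₂) / [H⁺]^2 = 43.7.
E = E° − (0.0592/2) log Q = 0.26 − (0.0592/2)(1.640) = 0.211 V.

0.21 V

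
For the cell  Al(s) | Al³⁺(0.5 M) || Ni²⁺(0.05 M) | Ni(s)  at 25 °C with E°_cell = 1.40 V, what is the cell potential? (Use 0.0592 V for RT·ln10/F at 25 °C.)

1.37 V

Balancing electrons gives n = 6; the reaction quotient is Q = [Al³⁺]^2/[Ni²⁺]^3 = 2000.
At 25 °C, E = E° − (0.0592/n) log Q = 1.40 − (0.0592/6)(3.301) = 1.400 − 0.033 = 1.367 V.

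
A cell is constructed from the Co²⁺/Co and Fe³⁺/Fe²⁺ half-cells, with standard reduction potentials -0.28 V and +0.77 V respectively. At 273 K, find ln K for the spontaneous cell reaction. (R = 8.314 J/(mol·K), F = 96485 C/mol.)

ln K = 89.3

E°_cell = +0.77 − (-0.28) = 1.05 V, with n = 2 electrons transferred.
At equilibrium E = 0, so the Nernst equation gives ln K = nFE°/RT = (2)(96485)(1.05)/((8.314)(273)) = 89.27.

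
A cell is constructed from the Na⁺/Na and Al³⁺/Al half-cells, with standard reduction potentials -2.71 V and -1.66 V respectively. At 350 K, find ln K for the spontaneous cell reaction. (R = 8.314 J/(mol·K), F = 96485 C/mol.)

E°_cell = -1.66 − (-2.71) = 1.05 V, with n = 3 electrons transferred.
At equilibrium E = 0, so the Nernst equation gives ln K = nFE°/RT = (3)(96485)(1.05)/((8.314)(350)) = 104.45.

ln K = 104.4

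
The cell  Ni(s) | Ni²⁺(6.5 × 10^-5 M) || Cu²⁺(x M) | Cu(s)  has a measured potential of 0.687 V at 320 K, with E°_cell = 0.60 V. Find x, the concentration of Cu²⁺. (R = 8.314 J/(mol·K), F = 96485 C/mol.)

From the Nernst equation, ln Q = nF(E° − E)/RT = 2×96485×(0.60 − 0.687)/(8.314×320) = -6.310, so Q = 0.00182.
With Q = [Ni²⁺]/[Cu²⁺] and the known concentrations, [Cu²⁺] in the denominator gives [Cu²⁺] = 0.036 M.

0.036 M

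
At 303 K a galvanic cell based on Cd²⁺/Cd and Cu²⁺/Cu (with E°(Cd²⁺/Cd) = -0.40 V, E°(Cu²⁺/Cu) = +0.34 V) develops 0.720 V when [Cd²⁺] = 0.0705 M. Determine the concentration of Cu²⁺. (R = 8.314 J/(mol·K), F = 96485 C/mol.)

0.015 M

From the Nernst equation, ln Q = nF(E° − E)/RT = 2×96485×(0.74 − 0.720)/(8.314×303) = 1.532, so Q = 4.63.
With Q = [Cd²⁺]/[Cu²⁺] and the known concentrations, [Cu²⁺] in the denominator gives [Cu²⁺] = 0.015 M.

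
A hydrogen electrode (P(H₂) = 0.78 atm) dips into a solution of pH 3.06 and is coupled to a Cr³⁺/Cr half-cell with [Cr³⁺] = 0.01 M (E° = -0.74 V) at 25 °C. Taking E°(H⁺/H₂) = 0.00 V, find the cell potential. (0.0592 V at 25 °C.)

The hydrogen couple is the cathode, so E°_cell = 0.74 V; n = 6.
[H⁺] = 10^(−3.06) = 8.7 × 10^-4 M, and Q = [Cr³⁺]^2·P(H₂)^3 / [H⁺]^6 = 1.09 × 10^14.
E = E° − (0.0592/6) log Q = 0.74 − (0.0592/6)(14.036) = 0.602 V.

0.60 V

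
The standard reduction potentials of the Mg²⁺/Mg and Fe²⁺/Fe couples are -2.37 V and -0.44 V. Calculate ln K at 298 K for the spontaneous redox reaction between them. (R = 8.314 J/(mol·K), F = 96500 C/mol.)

ln K = 150.3

E°_cell = -0.44 − (-2.37) = 1.93 V, with n = 2 electrons transferred.
At equilibrium E = 0, so the Nernst equation gives ln K = nFE°/RT = (2)(96500)(1.93)/((8.314)(298)) = 150.34.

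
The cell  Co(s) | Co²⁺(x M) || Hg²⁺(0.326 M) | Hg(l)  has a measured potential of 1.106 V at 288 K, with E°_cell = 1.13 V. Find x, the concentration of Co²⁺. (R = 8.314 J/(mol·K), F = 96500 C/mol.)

2.3 M

From the Nernst equation, ln Q = nF(E° − E)/RT = 2×96500×(1.13 − 1.106)/(8.314×288) = 1.934, so Q = 6.92.
With Q = [Co²⁺]/[Hg²⁺] and the known concentrations, [Co²⁺] in the numerator gives [Co²⁺] = 2.3 M.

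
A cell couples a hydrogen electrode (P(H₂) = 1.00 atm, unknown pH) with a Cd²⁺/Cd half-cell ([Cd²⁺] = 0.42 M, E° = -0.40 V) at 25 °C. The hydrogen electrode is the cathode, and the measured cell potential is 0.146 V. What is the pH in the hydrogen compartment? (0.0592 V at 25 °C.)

pH = 4.48

E°_cell = 0.40 V and n = 2.
log Q = n(E° − E)/0.0592 = 2×(0.40 − 0.146)/0.0592 = 8.581.
With Q = [Cd²⁺]·P(H₂) / [H⁺]^2, solving for [H⁺] gives log[H⁺] = -4.479, so pH = 4.48.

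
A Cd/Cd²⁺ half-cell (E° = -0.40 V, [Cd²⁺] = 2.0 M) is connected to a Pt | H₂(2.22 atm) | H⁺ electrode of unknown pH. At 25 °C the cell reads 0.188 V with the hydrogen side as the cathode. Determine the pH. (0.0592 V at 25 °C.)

E°_cell = 0.40 V and n = 2.
log Q = n(E° − E)/0.0592 = 2×(0.40 − 0.188)/0.0592 = 7.162.
With Q = [Cd²⁺]·P(H₂) / [H⁺]^2, solving for [H⁺] gives log[H⁺] = -3.257, so pH = 3.26.

pH = 3.26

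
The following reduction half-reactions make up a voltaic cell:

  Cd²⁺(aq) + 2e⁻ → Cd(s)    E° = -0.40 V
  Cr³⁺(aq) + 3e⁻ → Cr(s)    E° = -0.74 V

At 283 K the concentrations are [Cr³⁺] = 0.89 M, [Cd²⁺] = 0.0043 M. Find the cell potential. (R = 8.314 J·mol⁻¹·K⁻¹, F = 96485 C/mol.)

0.275 V

The Cd²⁺/Cd couple has the higher reduction potential and acts as the cathode, so E°_cell = -0.40 − (-0.74) = 0.34 V.
Balancing electrons gives n = 6; the reaction quotient is Q = [Cr³⁺]^2/[Cd²⁺]^3 = 9.96 × 10^6.
E = E° − (RT/nF) ln Q = 0.34 − (8.314×283)/(6×96485) × (16.114) = 0.340 − 0.065 = 0.275 V.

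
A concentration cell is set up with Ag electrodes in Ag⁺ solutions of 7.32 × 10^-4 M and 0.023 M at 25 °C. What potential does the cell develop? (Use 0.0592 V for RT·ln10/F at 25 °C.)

Both half-cells are Ag⁺/Ag, so E°_cell = 0. The concentrated side is the cathode; the cell reaction moves Ag⁺ from high to low concentration with n = 1.
Q = [Ag⁺]_dilute/[Ag⁺]_conc = 7.32 × 10^-4/0.023 = 0.0318.
E = 0 − (0.0592/1) log Q = −(0.0592/1)(-1.497) = 0.0886 V.

0.089 V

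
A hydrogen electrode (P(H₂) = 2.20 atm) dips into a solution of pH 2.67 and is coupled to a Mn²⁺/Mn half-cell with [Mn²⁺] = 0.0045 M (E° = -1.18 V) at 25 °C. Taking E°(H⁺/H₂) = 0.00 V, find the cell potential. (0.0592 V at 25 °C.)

The hydrogen couple is the cathode, so E°_cell = 1.18 V; n = 2.
[H⁺] = 10^(−2.67) = 0.0021 M, and Q = [Mn²⁺]·P(H₂) / [H⁺]^2 = 2170.
E = E° − (0.0592/2) log Q = 1.18 − (0.0592/2)(3.336) = 1.081 V.

1.08 V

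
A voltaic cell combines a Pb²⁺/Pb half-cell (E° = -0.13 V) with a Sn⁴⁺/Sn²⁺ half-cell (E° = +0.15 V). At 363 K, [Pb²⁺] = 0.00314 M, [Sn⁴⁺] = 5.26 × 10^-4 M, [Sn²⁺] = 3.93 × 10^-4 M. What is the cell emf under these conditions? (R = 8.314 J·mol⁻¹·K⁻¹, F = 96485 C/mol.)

The Sn⁴⁺/Sn²⁺ couple has the higher reduction potential and acts as the cathode, so E°_cell = +0.15 − (-0.13) = 0.28 V.
Balancing electrons gives n = 2; the reaction quotient is Q = [Pb²⁺]·[Sn²⁺]/[Sn⁴⁺] = 0.00235.
E = E° − (RT/nF) ln Q = 0.28 − (8.314×363)/(2×96485) × (-6.055) = 0.280 + 0.095 = 0.375 V.

0.375 V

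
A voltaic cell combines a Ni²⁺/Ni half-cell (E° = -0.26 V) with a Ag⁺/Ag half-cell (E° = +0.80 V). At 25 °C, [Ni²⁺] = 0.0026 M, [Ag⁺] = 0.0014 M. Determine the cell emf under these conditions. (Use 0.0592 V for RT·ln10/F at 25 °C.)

The Ag⁺/Ag couple has the higher reduction potential and acts as the cathode, so E°_cell = +0.80 − (-0.26) = 1.06 V.
Balancing electrons gives n = 2; the reaction quotient is Q = [Ni²⁺]/[Ag⁺]^2 = 1330.
At 25 °C, E = E° − (0.0592/n) log Q = 1.06 − (0.0592/2)(3.123) = 1.060 − 0.092 = 0.968 V.

0.968 V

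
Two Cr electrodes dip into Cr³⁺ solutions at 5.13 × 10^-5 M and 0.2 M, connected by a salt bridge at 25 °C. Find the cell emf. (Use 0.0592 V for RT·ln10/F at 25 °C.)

0.071 V

Both half-cells are Cr³⁺/Cr, so E°_cell = 0. The concentrated side is the cathode; the cell reaction moves Cr³⁺ from high to low concentration with n = 3.
Q = [Cr³⁺]_dilute/[Cr³⁺]_conc = 5.13 × 10^-5/0.2 = 2.56 × 10^-4.
E = 0 − (0.0592/3) log Q = −(0.0592/3)(-3.591) = 0.0709 V.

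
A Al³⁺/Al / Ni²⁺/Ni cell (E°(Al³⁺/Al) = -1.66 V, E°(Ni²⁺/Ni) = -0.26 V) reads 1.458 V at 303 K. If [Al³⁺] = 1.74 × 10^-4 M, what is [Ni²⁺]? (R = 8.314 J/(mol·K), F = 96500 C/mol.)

From the Nernst equation, ln Q = nF(E° − E)/RT = 6×96500×(1.40 − 1.458)/(8.314×303) = -13.331, so Q = 1.62 × 10^-6.
With Q = [Al³⁺]^2/[Ni²⁺]^3 and the known concentrations, [Ni²⁺]^3 in the denominator gives [Ni²⁺] = 0.27 M.

0.27 M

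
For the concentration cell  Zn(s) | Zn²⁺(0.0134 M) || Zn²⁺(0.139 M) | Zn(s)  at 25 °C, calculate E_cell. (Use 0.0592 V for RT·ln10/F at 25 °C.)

Both half-cells are Zn²⁺/Zn, so E°_cell = 0. The concentrated side is the cathode; the cell reaction moves Zn²⁺ from high to low concentration with n = 2.
Q = [Zn²⁺]_dilute/[Zn²⁺]_conc = 0.0134/0.139 = 0.0964.
E = 0 − (0.0592/2) log Q = −(0.0592/2)(-1.016) = 0.0301 V.

0.030 V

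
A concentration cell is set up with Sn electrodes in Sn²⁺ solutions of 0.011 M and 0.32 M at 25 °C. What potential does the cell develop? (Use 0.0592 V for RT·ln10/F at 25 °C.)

Both half-cells are Sn²⁺/Sn, so E°_cell = 0. The concentrated side is the cathode; the cell reaction moves Sn²⁺ from high to low concentration with n = 2.
Q = [Sn²⁺]_dilute/[Sn²⁺]_conc = 0.011/0.32 = 0.0344.
E = 0 − (0.0592/2) log Q = −(0.0592/2)(-1.464) = 0.0433 V.

0.043 V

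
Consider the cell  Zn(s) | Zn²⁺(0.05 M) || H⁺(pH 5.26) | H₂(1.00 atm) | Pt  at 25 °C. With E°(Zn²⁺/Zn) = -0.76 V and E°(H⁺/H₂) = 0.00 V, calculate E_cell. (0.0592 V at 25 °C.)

The hydrogen couple is the cathode, so E°_cell = 0.76 V; n = 2.
[H⁺] = 10^(−5.26) = 5.5 × 10^-6 M, and Q = [Zn²⁺]·P(H₂) / [H⁺]^2 = 1.66 × 10^9.
E = E° − (0.0592/2) log Q = 0.76 − (0.0592/2)(9.219) = 0.487 V.

0.49 V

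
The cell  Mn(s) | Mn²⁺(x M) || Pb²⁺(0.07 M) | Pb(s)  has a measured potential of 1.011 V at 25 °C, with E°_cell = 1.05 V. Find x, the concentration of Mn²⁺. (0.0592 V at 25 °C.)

1.5 M

From the Nernst equation, log Q = n(E° − E)/0.0592 = 2(1.05 − 1.011)/0.0592 = 1.318, so Q = 20.8.
With Q = [Mn²⁺]/[Pb²⁺] and the known concentrations, [Mn²⁺] in the numerator gives [Mn²⁺] = 1.5 M.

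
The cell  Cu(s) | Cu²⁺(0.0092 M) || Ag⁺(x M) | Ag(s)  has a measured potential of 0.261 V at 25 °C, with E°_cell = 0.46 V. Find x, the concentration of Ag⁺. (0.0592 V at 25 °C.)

4.2 × 10^-5 M

From the Nernst equation, log Q = n(E° − E)/0.0592 = 2(0.46 − 0.261)/0.0592 = 6.723, so Q = 5.28 × 10^6.
With Q = [Cu²⁺]/[Ag⁺]^2 and the known concentrations, [Ag⁺]^2 in the denominator gives [Ag⁺] = 4.2 × 10^-5 M.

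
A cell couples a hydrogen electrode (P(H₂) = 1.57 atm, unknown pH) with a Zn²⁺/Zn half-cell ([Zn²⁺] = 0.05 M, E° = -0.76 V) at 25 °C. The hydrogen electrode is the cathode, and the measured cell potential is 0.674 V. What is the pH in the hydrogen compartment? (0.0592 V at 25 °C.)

pH = 2.01

E°_cell = 0.76 V and n = 2.
log Q = n(E° − E)/0.0592 = 2×(0.76 − 0.674)/0.0592 = 2.905.
With Q = [Zn²⁺]·P(H₂) / [H⁺]^2, solving for [H⁺] gives log[H⁺] = -2.005, so pH = 2.01.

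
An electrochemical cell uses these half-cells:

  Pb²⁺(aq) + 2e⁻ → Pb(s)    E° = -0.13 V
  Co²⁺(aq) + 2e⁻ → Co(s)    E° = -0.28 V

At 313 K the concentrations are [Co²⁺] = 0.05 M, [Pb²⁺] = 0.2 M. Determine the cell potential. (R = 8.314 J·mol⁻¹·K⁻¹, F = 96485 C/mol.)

0.169 V

The Pb²⁺/Pb couple has the higher reduction potential and acts as the cathode, so E°_cell = -0.13 − (-0.28) = 0.15 V.
Balancing electrons gives n = 2; the reaction quotient is Q = [Co²⁺]/[Pb²⁺] = 0.250.
E = E° − (RT/nF) ln Q = 0.15 − (8.314×313)/(2×96485) × (-1.386) = 0.150 + 0.019 = 0.169 V.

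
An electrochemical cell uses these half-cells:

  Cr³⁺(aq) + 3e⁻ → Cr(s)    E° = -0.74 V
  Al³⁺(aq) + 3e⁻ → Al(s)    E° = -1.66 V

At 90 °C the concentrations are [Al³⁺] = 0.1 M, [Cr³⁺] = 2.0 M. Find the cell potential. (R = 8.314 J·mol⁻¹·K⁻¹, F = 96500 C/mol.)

0.951 V

The Cr³⁺/Cr couple has the higher reduction potential and acts as the cathode, so E°_cell = -0.74 − (-1.66) = 0.92 V.
Balancing electrons gives n = 3; the reaction quotient is Q = [Al³⁺]/[Cr³⁺] = 0.0500.
E = E° − (RT/nF) ln Q = 0.92 − (8.314×363)/(3×96500) × (-2.996) = 0.920 + 0.031 = 0.951 V.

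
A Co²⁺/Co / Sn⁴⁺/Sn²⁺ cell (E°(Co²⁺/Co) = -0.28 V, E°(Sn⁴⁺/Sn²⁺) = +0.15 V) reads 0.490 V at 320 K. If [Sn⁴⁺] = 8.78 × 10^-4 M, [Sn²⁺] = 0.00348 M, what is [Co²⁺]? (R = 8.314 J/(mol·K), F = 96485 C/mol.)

0.0033 M

From the Nernst equation, ln Q = nF(E° − E)/RT = 2×96485×(0.43 − 0.490)/(8.314×320) = -4.352, so Q = 0.0129.
With Q = [Co²⁺]·[Sn²⁺]/[Sn⁴⁺] and the known concentrations, [Co²⁺] in the numerator gives [Co²⁺] = 0.0033 M.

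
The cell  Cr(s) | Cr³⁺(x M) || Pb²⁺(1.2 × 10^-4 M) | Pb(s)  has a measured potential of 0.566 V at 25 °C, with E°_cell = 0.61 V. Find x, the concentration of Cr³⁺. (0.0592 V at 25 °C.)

2.2 × 10^-4 M

From the Nernst equation, log Q = n(E° − E)/0.0592 = 6(0.61 − 0.566)/0.0592 = 4.459, so Q = 2.88 × 10^4.
With Q = [Cr³⁺]^2/[Pb²⁺]^3 and the known concentrations, [Cr³⁺]^2 in the numerator gives [Cr³⁺] = 2.2 × 10^-4 M.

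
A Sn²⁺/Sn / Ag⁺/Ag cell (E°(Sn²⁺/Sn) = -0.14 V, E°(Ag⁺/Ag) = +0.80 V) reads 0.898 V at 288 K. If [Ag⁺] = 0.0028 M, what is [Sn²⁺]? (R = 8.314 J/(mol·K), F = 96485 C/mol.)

2.3 × 10^-4 M

From the Nernst equation, ln Q = nF(E° − E)/RT = 2×96485×(0.94 − 0.898)/(8.314×288) = 3.385, so Q = 29.5.
With Q = [Sn²⁺]/[Ag⁺]^2 and the known concentrations, [Sn²⁺] in the numerator gives [Sn²⁺] = 2.3 × 10^-4 M.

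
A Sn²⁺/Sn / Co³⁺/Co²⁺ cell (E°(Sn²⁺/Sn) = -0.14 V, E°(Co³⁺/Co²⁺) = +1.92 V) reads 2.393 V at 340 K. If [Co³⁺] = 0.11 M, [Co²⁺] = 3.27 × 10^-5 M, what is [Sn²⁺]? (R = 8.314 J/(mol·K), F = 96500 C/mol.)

From the Nernst equation, ln Q = nF(E° − E)/RT = 2×96500×(2.06 − 2.393)/(8.314×340) = -22.736, so Q = 1.34 × 10^-10.
With Q = [Sn²⁺]·[Co²⁺]^2/[Co³⁺]^2 and the known concentrations, [Sn²⁺] in the numerator gives [Sn²⁺] = 0.0015 M.

0.0015 M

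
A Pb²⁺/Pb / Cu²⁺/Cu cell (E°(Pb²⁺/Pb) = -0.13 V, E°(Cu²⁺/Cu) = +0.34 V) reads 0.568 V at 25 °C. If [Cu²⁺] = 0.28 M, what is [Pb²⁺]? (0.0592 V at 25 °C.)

1.4 × 10^-4 M

From the Nernst equation, log Q = n(E° − E)/0.0592 = 2(0.47 − 0.568)/0.0592 = -3.311, so Q = 4.89 × 10^-4.
With Q = [Pb²⁺]/[Cu²⁺] and the known concentrations, [Pb²⁺] in the numerator gives [Pb²⁺] = 1.4 × 10^-4 M.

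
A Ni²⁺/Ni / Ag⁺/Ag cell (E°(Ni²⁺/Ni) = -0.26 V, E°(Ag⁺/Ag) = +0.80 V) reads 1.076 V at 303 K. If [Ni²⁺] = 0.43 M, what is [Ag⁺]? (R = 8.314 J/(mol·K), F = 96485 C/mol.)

1.2 M

From the Nernst equation, ln Q = nF(E° − E)/RT = 2×96485×(1.06 − 1.076)/(8.314×303) = -1.226, so Q = 0.294.
With Q = [Ni²⁺]/[Ag⁺]^2 and the known concentrations, [Ag⁺]^2 in the denominator gives [Ag⁺] = 1.2 M.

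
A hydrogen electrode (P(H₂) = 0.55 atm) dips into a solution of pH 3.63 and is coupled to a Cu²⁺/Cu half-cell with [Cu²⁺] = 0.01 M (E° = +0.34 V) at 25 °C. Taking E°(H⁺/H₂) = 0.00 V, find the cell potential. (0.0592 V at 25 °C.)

0.49 V

The Cu²⁺/Cu couple is the cathode, so E°_cell = 0.34 V; n = 2.
[H⁺] = 10^(−3.63) = 2.3 × 10^-4 M, and Q = [H⁺]^2 / ([Cu²⁺]·P(H₂)) = 9.99 × 10^-6.
E = E° − (0.0592/2) log Q = 0.34 − (0.0592/2)(-5.000) = 0.488 V.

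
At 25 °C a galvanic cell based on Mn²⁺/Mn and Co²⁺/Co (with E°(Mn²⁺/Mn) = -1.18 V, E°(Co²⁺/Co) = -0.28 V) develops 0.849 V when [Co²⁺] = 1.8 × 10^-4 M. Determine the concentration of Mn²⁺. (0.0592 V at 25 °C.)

0.0095 M

From the Nernst equation, log Q = n(E° − E)/0.0592 = 2(0.90 − 0.849)/0.0592 = 1.723, so Q = 52.8.
With Q = [Mn²⁺]/[Co²⁺] and the known concentrations, [Mn²⁺] in the numerator gives [Mn²⁺] = 0.0095 M.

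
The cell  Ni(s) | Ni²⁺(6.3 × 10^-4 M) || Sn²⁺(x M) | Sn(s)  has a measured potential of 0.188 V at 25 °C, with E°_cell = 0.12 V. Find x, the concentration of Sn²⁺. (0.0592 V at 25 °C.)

0.12 M

From the Nernst equation, log Q = n(E° − E)/0.0592 = 2(0.12 − 0.188)/0.0592 = -2.297, so Q = 0.00504.
With Q = [Ni²⁺]/[Sn²⁺] and the known concentrations, [Sn²⁺] in the denominator gives [Sn²⁺] = 0.12 M.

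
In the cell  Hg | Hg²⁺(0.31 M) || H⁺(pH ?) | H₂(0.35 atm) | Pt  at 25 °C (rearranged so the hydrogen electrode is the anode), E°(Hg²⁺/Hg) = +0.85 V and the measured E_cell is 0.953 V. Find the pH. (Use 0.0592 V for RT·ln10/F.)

E°_cell = 0.85 V and n = 2.
log Q = n(E° − E)/0.0592 = 2×(0.85 − 0.953)/0.0592 = -3.480.
With Q = [H⁺]^2 / ([Hg²⁺]·P(H₂)), solving for [H⁺] gives log[H⁺] = -2.222, so pH = 2.22.

pH = 2.22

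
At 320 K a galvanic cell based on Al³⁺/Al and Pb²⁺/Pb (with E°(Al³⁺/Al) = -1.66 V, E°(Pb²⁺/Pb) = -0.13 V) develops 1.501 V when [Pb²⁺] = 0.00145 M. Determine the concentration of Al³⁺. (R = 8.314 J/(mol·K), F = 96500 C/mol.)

From the Nernst equation, ln Q = nF(E° − E)/RT = 6×96500×(1.53 − 1.501)/(8.314×320) = 6.311, so Q = 551.
With Q = [Al³⁺]^2/[Pb²⁺]^3 and the known concentrations, [Al³⁺]^2 in the numerator gives [Al³⁺] = 0.0013 M.

0.0013 M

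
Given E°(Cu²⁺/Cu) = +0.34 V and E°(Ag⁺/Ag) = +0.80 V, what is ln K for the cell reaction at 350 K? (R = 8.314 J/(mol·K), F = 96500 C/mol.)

ln K = 30.5

E°_cell = +0.80 − (+0.34) = 0.46 V, with n = 2 electrons transferred.
At equilibrium E = 0, so the Nernst equation gives ln K = nFE°/RT = (2)(96500)(0.46)/((8.314)(350)) = 30.51.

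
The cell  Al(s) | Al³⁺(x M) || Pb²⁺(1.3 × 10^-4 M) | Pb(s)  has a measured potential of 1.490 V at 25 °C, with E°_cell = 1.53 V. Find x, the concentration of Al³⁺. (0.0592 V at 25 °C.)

1.6 × 10^-4 M

From the Nernst equation, log Q = n(E° − E)/0.0592 = 6(1.53 − 1.490)/0.0592 = 4.054, so Q = 1.13 × 10^4.
With Q = [Al³⁺]^2/[Pb²⁺]^3 and the known concentrations, [Al³⁺]^2 in the numerator gives [Al³⁺] = 1.6 × 10^-4 M.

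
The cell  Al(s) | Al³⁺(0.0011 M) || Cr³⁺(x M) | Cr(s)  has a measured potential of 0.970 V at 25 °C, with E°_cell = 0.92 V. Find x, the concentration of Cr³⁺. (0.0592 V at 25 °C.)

0.38 M

From the Nernst equation, log Q = n(E° − E)/0.0592 = 3(0.92 − 0.970)/0.0592 = -2.534, so Q = 0.00293.
With Q = [Al³⁺]/[Cr³⁺] and the known concentrations, [Cr³⁺] in the denominator gives [Cr³⁺] = 0.38 M.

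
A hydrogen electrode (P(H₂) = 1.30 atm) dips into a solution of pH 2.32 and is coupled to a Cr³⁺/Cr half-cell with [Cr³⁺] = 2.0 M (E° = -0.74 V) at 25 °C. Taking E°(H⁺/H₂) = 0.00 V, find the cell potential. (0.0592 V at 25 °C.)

The hydrogen couple is the cathode, so E°_cell = 0.74 V; n = 6.
[H⁺] = 10^(−2.32) = 0.0048 M, and Q = [Cr³⁺]^2·P(H₂)^3 / [H⁺]^6 = 7.31 × 10^14.
E = E° − (0.0592/6) log Q = 0.74 − (0.0592/6)(14.864) = 0.593 V.

0.59 V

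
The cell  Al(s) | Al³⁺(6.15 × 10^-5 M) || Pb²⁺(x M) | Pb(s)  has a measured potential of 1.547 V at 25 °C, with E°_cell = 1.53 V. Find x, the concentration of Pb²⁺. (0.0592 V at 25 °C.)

From the Nernst equation, log Q = n(E° − E)/0.0592 = 6(1.53 − 1.547)/0.0592 = -1.723, so Q = 0.0189.
With Q = [Al³⁺]^2/[Pb²⁺]^3 and the known concentrations, [Pb²⁺]^3 in the denominator gives [Pb²⁺] = 0.0058 M.

0.0058 M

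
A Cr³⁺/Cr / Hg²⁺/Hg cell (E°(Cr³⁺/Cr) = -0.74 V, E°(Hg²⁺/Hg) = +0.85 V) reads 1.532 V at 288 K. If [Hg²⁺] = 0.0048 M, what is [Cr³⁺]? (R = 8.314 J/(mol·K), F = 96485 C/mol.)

0.37 M

From the Nernst equation, ln Q = nF(E° − E)/RT = 6×96485×(1.59 − 1.532)/(8.314×288) = 14.023, so Q = 1.23 × 10^6.
With Q = [Cr³⁺]^2/[Hg²⁺]^3 and the known concentrations, [Cr³⁺]^2 in the numerator gives [Cr³⁺] = 0.37 M.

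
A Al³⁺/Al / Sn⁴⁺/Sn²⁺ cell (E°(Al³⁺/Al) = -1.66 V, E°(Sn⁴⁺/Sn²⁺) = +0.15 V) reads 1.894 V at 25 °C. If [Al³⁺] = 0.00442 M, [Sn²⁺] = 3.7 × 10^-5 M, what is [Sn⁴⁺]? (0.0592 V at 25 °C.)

From the Nernst equation, log Q = n(E° − E)/0.0592 = 6(1.81 − 1.894)/0.0592 = -8.514, so Q = 3.07 × 10^-9.
With Q = [Al³⁺]^2·[Sn²⁺]^3/[Sn⁴⁺]^3 and the known concentrations, [Sn⁴⁺]^3 in the denominator gives [Sn⁴⁺] = 6.9 × 10^-4 M.

6.9 × 10^-4 M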